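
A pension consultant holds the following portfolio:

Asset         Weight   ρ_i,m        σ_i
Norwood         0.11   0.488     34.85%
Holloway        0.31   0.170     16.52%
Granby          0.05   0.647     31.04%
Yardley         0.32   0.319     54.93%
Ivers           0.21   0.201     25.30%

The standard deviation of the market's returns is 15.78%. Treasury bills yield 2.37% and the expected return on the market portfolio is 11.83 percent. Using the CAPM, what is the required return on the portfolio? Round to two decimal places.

8.62%

β_Norwood = 0.488 × 34.85% / 15.78% = 1.0777
β_Holloway = 0.170 × 16.52% / 15.78% = 0.1780
β_Granby = 0.647 × 31.04% / 15.78% = 1.2727
β_Yardley = 0.319 × 54.93% / 15.78% = 1.1104
β_Ivers = 0.201 × 25.30% / 15.78% = 0.3223
β_P = Σ w_i β_i = 0.11×1.0777 + 0.31×0.1780 + 0.05×1.2727 + 0.32×1.1104 + 0.21×0.3223 = 0.6604
MRP = 11.83% − 2.37% = 9.46%
E(R_P) = R_f + β_P × MRP = 2.37% + 0.6604 × 9.46% = 8.62%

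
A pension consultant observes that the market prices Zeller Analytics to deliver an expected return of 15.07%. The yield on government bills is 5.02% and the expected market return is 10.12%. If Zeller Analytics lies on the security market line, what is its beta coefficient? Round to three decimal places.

1.971

MRP = 10.12% − 5.02% = 5.10%
β = (E(R) − R_f) / MRP = (15.07% − 5.02%) / 5.10% = 10.05% / 5.10% = 1.971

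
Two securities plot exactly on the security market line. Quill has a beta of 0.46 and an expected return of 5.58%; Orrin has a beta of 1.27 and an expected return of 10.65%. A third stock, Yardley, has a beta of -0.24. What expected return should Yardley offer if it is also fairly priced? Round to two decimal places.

MRP (SML slope) = (10.65% − 5.58%) / (1.27 − 0.46) = 5.07% / 0.81 = 6.2593%
R_f (intercept) = 5.58% − 0.46 × 6.2593% = 2.7007%
E(R_Yardley) = R_f + β × MRP = 2.7007% + -0.24 × 6.2593% = 1.20%

1.20%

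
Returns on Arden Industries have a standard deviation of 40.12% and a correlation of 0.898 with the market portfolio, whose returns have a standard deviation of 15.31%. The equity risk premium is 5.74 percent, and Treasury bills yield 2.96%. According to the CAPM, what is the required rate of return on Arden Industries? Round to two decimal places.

16.47%

β = ρ × σ_i / σ_m = 0.898 × 40.12% / 15.31% = 2.3532
E(R) = 2.96% + 2.3532 × 5.74% = 16.47%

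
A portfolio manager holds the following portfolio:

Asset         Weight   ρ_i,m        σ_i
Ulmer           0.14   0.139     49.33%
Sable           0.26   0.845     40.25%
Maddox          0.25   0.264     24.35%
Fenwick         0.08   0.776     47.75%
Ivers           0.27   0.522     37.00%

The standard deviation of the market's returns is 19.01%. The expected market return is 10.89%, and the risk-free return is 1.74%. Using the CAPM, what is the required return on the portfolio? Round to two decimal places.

β_Ulmer = 0.139 × 49.33% / 19.01% = 0.3607
β_Sable = 0.845 × 40.25% / 19.01% = 1.7891
β_Maddox = 0.264 × 24.35% / 19.01% = 0.3382
β_Fenwick = 0.776 × 47.75% / 19.01% = 1.9492
β_Ivers = 0.522 × 37.00% / 19.01% = 1.0160
β_P = Σ w_i β_i = 0.14×0.3607 + 0.26×1.7891 + 0.25×0.3382 + 0.08×1.9492 + 0.27×1.0160 = 1.0305
MRP = 10.89% − 1.74% = 9.15%
E(R_P) = R_f + β_P × MRP = 1.74% + 1.0305 × 9.15% = 11.17%

11.17%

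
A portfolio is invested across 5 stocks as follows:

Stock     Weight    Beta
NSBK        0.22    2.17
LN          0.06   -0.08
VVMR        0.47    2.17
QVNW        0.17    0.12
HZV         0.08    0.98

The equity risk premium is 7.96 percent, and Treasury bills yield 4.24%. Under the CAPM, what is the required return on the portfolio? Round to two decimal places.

β_P = Σ w_i β_i = 0.22×2.17 + 0.06×-0.08 + 0.47×2.17 + 0.17×0.12 + 0.08×0.98 = 1.5913
E(R_P) = R_f + β_P × MRP = 4.24% + 1.5913 × 7.96% = 16.91%

16.91%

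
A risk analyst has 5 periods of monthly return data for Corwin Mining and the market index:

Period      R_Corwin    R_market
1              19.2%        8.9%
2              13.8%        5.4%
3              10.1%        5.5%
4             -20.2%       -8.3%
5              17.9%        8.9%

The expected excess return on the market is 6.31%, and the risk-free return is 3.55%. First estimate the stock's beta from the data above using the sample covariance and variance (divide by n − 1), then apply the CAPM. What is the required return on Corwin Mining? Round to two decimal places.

Mean R_i = (19.2 + 13.8 + 10.1 − 20.2 + 17.9) / 5 = 8.1600%
Mean R_m = (8.9 + 5.4 + 5.5 − 8.3 + 8.9) / 5 = 4.0800%
Σ(R_i − R̄_i)(R_m − R̄_m) = 461.4560  ⇒  Cov = 461.4560 / 4 = 115.3640
Σ(R_m − R̄_m)² = 203.4880  ⇒  Var(R_m) = 203.4880 / 4 = 50.8720
β = Cov / Var(R_m) = 115.3640 / 50.8720 = 2.2677
E(R) = R_f + β × MRP = 3.55% + 2.2677 × 6.31% = 17.86%

17.86%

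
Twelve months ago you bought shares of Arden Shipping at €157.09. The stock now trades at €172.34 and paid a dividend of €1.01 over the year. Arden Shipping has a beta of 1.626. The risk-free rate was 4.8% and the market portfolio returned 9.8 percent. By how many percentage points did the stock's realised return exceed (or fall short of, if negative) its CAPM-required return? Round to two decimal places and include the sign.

-2.58%

Realised HPR = (P1 + D1 − P0) / P0 = (172.34 + 1.01 − 157.09) / 157.09 = 16.26 / 157.09 = 10.3508%
MRP = 9.8% − 4.8% = 5.00%
CAPM required = R_f + β·MRP = 4.8% + 1.626 × 5.0% = 12.9300%
α = realised − required = 10.3508% − 12.9300% = -2.58%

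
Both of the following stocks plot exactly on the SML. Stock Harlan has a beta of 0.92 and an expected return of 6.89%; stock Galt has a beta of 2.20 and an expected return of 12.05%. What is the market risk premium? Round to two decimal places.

4.03%

Both satisfy E(R) = R_f + β·MRP, so the slope of the SML is
MRP = (12.05% − 6.89%) / (2.20 − 0.92) = 5.16% / 1.28 = 4.0313%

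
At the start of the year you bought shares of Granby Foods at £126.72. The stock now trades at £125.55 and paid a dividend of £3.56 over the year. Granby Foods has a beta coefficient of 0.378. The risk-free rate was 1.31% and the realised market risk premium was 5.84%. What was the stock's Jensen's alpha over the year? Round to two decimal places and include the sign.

-1.63%

Realised HPR = (P1 + D1 − P0) / P0 = (125.55 + 3.56 − 126.72) / 126.72 = 2.39 / 126.72 = 1.8860%
CAPM required = R_f + β·MRP = 1.31% + 0.378 × 5.84% = 3.51752%
α = realised − required = 1.8860% − 3.51752% = -1.63%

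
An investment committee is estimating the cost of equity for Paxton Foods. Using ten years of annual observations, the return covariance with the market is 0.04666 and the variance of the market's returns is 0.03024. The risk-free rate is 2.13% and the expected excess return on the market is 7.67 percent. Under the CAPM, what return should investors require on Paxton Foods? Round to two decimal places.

β = Cov(R_i, R_m) / Var(R_m) = 0.04666 / 0.03024 = 1.5430
E(R) = R_f + β × MRP = 2.13% + 1.5430 × 7.67% = 13.96%

13.96%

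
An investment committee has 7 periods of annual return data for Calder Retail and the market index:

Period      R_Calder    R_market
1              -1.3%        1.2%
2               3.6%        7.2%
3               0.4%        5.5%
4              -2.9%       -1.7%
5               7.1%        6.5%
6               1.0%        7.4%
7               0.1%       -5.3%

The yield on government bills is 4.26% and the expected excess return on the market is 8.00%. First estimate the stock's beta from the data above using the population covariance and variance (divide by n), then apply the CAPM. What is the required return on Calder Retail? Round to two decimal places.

7.51%

Mean R_i = (-1.3 + 3.6 + 0.4 − 2.9 + 7.1 + 1.0 + 0.1) / 7 = 1.1429%
Mean R_m = (1.2 + 7.2 + 5.5 − 1.7 + 6.5 + 7.4 − 5.3) / 7 = 2.9714%
Σ(R_i − R̄_i)(R_m − R̄_m) = 60.7386  ⇒  Cov = 60.7386 / 7 = 8.6769
Σ(R_m − R̄_m)² = 149.7143  ⇒  Var(R_m) = 149.7143 / 7 = 21.3878
β = Cov / Var(R_m) = 8.6769 / 21.3878 = 0.4057
E(R) = R_f + β × MRP = 4.26% + 0.4057 × 8.00% = 7.51%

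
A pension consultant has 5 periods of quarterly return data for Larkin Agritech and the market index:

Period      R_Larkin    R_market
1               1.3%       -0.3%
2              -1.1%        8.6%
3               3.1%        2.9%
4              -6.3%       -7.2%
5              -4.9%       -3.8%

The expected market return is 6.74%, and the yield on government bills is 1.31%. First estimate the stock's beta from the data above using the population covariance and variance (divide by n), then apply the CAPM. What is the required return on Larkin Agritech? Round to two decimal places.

3.63%

Mean R_i = (1.3 − 1.1 + 3.1 − 6.3 − 4.9) / 5 = -1.5800%
Mean R_m = (-0.3 + 8.6 + 2.9 − 7.2 − 3.8) / 5 = 0.0400%
Σ(R_i − R̄_i)(R_m − R̄_m) = 63.4360  ⇒  Cov = 63.4360 / 5 = 12.6872
Σ(R_m − R̄_m)² = 148.7320  ⇒  Var(R_m) = 148.7320 / 5 = 29.7464
β = Cov / Var(R_m) = 12.6872 / 29.7464 = 0.4265
MRP = 6.74% − 1.31% = 5.43%
E(R) = R_f + β × MRP = 1.31% + 0.4265 × 5.43% = 3.63%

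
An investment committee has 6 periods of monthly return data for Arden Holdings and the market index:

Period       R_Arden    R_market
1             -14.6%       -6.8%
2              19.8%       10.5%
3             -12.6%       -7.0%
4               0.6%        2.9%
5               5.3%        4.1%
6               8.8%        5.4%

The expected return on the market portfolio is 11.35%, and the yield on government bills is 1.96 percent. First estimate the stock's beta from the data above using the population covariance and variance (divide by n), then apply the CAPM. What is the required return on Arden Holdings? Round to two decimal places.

19.33%

Mean R_i = (-14.6 + 19.8 − 12.6 + 0.6 + 5.3 + 8.8) / 6 = 1.2167%
Mean R_m = (-6.8 + 10.5 − 7.0 + 2.9 + 4.1 + 5.4) / 6 = 1.5167%
Σ(R_i − R̄_i)(R_m − R̄_m) = 455.2983  ⇒  Cov = 455.2983 / 6 = 75.8831
Σ(R_m − R̄_m)² = 246.0683  ⇒  Var(R_m) = 246.0683 / 6 = 41.0114
β = Cov / Var(R_m) = 75.8831 / 41.0114 = 1.8503
MRP = 11.35% − 1.96% = 9.39%
E(R) = R_f + β × MRP = 1.96% + 1.8503 × 9.39% = 19.33%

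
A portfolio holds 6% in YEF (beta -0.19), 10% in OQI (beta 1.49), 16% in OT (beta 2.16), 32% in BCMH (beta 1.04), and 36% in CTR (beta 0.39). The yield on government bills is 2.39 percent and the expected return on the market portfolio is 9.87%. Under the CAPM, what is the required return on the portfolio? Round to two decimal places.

9.54%

β_P = Σ w_i β_i = 0.06×-0.19 + 0.10×1.49 + 0.16×2.16 + 0.32×1.04 + 0.36×0.39 = 0.9564
MRP = 9.87% − 2.39% = 7.48%
E(R_P) = R_f + β_P × MRP = 2.39% + 0.9564 × 7.48% = 9.54%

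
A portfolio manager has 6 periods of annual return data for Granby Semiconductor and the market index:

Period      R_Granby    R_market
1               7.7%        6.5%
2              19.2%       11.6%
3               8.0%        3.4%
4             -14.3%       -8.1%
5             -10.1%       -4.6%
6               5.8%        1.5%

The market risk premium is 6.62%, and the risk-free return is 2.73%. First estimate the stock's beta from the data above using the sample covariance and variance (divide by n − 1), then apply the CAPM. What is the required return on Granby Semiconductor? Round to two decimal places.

Mean R_i = (7.7 + 19.2 + 8.0 − 14.3 − 10.1 + 5.8) / 6 = 2.7167%
Mean R_m = (6.5 + 11.6 + 3.4 − 8.1 − 4.6 + 1.5) / 6 = 1.7167%
Σ(R_i − R̄_i)(R_m − R̄_m) = 442.9783  ⇒  Cov = 442.9783 / 5 = 88.5957
Σ(R_m − R̄_m)² = 259.7083  ⇒  Var(R_m) = 259.7083 / 5 = 51.9417
β = Cov / Var(R_m) = 88.5957 / 51.9417 = 1.7057
E(R) = R_f + β × MRP = 2.73% + 1.7057 × 6.62% = 14.02%

14.02%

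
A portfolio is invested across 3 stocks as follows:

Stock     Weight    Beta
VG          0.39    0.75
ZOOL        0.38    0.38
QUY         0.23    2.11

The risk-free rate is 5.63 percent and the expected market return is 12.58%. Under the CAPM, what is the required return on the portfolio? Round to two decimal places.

β_P = Σ w_i β_i = 0.39×0.75 + 0.38×0.38 + 0.23×2.11 = 0.9222
MRP = 12.58% − 5.63% = 6.95%
E(R_P) = R_f + β_P × MRP = 5.63% + 0.9222 × 6.95% = 12.04%

12.04%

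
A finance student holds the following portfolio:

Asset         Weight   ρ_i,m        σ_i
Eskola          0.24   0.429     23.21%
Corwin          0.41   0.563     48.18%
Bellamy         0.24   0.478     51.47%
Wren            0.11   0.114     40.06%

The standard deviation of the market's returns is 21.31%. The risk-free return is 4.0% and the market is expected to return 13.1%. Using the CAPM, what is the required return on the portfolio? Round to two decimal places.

β_Eskola = 0.429 × 23.21% / 21.31% = 0.4672
β_Corwin = 0.563 × 48.18% / 21.31% = 1.2729
β_Bellamy = 0.478 × 51.47% / 21.31% = 1.1545
β_Wren = 0.114 × 40.06% / 21.31% = 0.2143
β_P = Σ w_i β_i = 0.24×0.4672 + 0.41×1.2729 + 0.24×1.1545 + 0.11×0.2143 = 0.9347
MRP = 13.1% − 4.0% = 9.10%
E(R_P) = R_f + β_P × MRP = 4.0% + 0.9347 × 9.1% = 12.51%

12.51%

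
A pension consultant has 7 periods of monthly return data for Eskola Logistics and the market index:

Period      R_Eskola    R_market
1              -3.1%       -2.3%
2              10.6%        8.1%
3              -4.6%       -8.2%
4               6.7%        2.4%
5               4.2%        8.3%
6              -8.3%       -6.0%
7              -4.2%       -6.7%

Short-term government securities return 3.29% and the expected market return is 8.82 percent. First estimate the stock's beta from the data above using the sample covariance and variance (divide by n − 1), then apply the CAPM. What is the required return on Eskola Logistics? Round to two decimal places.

Mean R_i = (-3.1 + 10.6 − 4.6 + 6.7 + 4.2 − 8.3 − 4.2) / 7 = 0.1857%
Mean R_m = (-2.3 + 8.1 − 8.2 + 2.4 + 8.3 − 6.0 − 6.7) / 7 = -0.6286%
Σ(R_i − R̄_i)(R_m − R̄_m) = 260.4071  ⇒  Cov = 260.4071 / 6 = 43.4012
Σ(R_m − R̄_m)² = 290.9143  ⇒  Var(R_m) = 290.9143 / 6 = 48.4857
β = Cov / Var(R_m) = 43.4012 / 48.4857 = 0.8951
MRP = 8.82% − 3.29% = 5.53%
E(R) = R_f + β × MRP = 3.29% + 0.8951 × 5.53% = 8.24%

8.24%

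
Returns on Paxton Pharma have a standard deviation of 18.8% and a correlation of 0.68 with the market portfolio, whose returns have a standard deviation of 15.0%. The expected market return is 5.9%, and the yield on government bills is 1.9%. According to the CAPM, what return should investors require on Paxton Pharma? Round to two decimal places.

5.31%

β = ρ × σ_i / σ_m = 0.68 × 18.8% / 15.0% = 0.8523
MRP = 5.9% − 1.9% = 4.00%
E(R) = 1.9% + 0.8523 × 4.0% = 5.31%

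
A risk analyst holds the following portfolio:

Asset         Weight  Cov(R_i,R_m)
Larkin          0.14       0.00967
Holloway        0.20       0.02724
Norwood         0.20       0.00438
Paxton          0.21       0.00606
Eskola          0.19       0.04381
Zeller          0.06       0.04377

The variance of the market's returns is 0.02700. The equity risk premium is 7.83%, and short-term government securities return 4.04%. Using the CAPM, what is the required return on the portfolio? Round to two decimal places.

9.81%

β_Larkin = 0.00967 / 0.02700 = 0.3581
β_Holloway = 0.02724 / 0.02700 = 1.0089
β_Norwood = 0.00438 / 0.02700 = 0.1622
β_Paxton = 0.00606 / 0.02700 = 0.2244
β_Eskola = 0.04381 / 0.02700 = 1.6226
β_Zeller = 0.04377 / 0.02700 = 1.6211
β_P = Σ w_i β_i = 0.14×0.3581 + 0.20×1.0089 + 0.20×0.1622 + 0.21×0.2244 + 0.19×1.6226 + 0.06×1.6211 = 0.7370
E(R_P) = R_f + β_P × MRP = 4.04% + 0.7370 × 7.83% = 9.81%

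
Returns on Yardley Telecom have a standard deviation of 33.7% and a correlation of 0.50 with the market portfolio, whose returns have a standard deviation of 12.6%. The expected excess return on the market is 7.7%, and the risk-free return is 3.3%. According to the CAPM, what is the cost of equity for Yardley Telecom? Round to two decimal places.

13.60%

β = ρ × σ_i / σ_m = 0.50 × 33.7% / 12.6% = 1.3373
E(R) = 3.3% + 1.3373 × 7.7% = 13.60%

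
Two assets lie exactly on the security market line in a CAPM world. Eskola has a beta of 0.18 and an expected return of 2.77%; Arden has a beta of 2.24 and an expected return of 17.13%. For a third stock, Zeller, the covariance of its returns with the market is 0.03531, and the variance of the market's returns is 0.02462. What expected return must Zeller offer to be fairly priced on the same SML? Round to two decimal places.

MRP = (17.13% − 2.77%) / (2.24 − 0.18) = 6.9709%
R_f = 2.77% − 0.18 × 6.9709% = 1.5152%
β_Zeller = Cov / Var(R_m) = 0.03531 / 0.02462 = 1.4342
E(R_Zeller) = R_f + β × MRP = 1.5152% + 1.4342 × 6.9709% = 11.51%

11.51%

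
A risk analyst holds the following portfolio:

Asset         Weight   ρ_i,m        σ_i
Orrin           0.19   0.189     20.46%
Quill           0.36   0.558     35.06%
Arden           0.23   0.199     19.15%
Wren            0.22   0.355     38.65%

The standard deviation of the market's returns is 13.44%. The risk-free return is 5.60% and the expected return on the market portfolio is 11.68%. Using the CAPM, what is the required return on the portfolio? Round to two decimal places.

β_Orrin = 0.189 × 20.46% / 13.44% = 0.2877
β_Quill = 0.558 × 35.06% / 13.44% = 1.4556
β_Arden = 0.199 × 19.15% / 13.44% = 0.2835
β_Wren = 0.355 × 38.65% / 13.44% = 1.0209
β_P = Σ w_i β_i = 0.19×0.2877 + 0.36×1.4556 + 0.23×0.2835 + 0.22×1.0209 = 0.8685
MRP = 11.68% − 5.60% = 6.08%
E(R_P) = R_f + β_P × MRP = 5.60% + 0.8685 × 6.08% = 10.88%

10.88%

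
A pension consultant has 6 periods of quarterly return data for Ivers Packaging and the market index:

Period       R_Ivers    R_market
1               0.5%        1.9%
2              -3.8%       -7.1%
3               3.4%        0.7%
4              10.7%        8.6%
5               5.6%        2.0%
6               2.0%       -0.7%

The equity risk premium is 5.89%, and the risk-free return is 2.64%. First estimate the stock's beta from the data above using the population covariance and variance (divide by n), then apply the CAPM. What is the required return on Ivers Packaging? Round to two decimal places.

7.95%

Mean R_i = (0.5 − 3.8 + 3.4 + 10.7 + 5.6 + 2.0) / 6 = 3.0667%
Mean R_m = (1.9 − 7.1 + 0.7 + 8.6 + 2.0 − 0.7) / 6 = 0.9000%
Σ(R_i − R̄_i)(R_m − R̄_m) = 115.5700  ⇒  Cov = 115.5700 / 6 = 19.2617
Σ(R_m − R̄_m)² = 128.1000  ⇒  Var(R_m) = 128.1000 / 6 = 21.3500
β = Cov / Var(R_m) = 19.2617 / 21.3500 = 0.9022
E(R) = R_f + β × MRP = 2.64% + 0.9022 × 5.89% = 7.95%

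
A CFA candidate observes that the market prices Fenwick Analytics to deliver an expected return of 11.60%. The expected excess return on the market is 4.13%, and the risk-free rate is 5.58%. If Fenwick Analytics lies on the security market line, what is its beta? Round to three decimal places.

1.458

β = (E(R) − R_f) / MRP = (11.60% − 5.58%) / 4.13% = 6.02% / 4.13% = 1.458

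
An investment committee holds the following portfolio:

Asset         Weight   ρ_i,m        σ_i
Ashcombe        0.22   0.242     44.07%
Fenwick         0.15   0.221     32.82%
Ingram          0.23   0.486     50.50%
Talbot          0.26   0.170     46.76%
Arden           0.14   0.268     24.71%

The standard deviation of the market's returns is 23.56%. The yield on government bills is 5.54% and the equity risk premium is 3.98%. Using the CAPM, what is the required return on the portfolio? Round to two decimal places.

β_Ashcombe = 0.242 × 44.07% / 23.56% = 0.4527
β_Fenwick = 0.221 × 32.82% / 23.56% = 0.3079
β_Ingram = 0.486 × 50.50% / 23.56% = 1.0417
β_Talbot = 0.170 × 46.76% / 23.56% = 0.3374
β_Arden = 0.268 × 24.71% / 23.56% = 0.2811
β_P = Σ w_i β_i = 0.22×0.4527 + 0.15×0.3079 + 0.23×1.0417 + 0.26×0.3374 + 0.14×0.2811 = 0.5124
E(R_P) = R_f + β_P × MRP = 5.54% + 0.5124 × 3.98% = 7.58%

7.58%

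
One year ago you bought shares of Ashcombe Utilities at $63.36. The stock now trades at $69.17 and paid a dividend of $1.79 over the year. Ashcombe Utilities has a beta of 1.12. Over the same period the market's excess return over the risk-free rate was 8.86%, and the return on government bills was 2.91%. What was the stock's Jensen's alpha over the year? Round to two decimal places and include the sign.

-0.84%

Realised HPR = (P1 + D1 − P0) / P0 = (69.17 + 1.79 − 63.36) / 63.36 = 7.60 / 63.36 = 11.9949%
CAPM required = R_f + β·MRP = 2.91% + 1.12 × 8.86% = 12.8332%
α = realised − required = 11.9949% − 12.8332% = -0.84%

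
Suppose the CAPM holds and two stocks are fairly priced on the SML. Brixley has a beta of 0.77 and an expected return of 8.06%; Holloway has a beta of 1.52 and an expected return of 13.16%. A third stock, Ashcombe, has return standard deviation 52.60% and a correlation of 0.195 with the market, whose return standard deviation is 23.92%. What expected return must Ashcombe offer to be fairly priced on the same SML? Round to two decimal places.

5.74%

MRP = (13.16% − 8.06%) / (1.52 − 0.77) = 6.8000%
R_f = 8.06% − 0.77 × 6.8000% = 2.8240%
β_Ashcombe = ρ·σ_i/σ_m = 0.195 × 52.60 / 23.92 = 0.4288
E(R_Ashcombe) = R_f + β × MRP = 2.8240% + 0.4288 × 6.8000% = 5.74%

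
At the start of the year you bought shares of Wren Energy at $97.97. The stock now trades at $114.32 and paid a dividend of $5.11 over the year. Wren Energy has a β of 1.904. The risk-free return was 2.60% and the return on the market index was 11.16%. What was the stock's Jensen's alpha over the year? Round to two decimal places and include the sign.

+3.01%

Realised HPR = (P1 + D1 − P0) / P0 = (114.32 + 5.11 − 97.97) / 97.97 = 21.46 / 97.97 = 21.9047%
MRP = 11.16% − 2.60% = 8.56%
CAPM required = R_f + β·MRP = 2.60% + 1.904 × 8.56% = 18.89824%
α = realised − required = 21.9047% − 18.89824% = +3.01%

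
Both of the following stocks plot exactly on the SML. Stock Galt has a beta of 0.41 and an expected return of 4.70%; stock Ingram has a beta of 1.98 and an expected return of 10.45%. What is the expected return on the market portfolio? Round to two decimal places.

Both satisfy E(R) = R_f + β·MRP, so the slope of the SML is
MRP = (10.45% − 4.70%) / (1.98 − 0.41) = 5.75% / 1.57 = 3.6624%
R_f = E(R_Galt) − β_Galt·MRP = 4.70% − 0.41 × 3.6624% = 3.1984%
E(R_m) = R_f + MRP = 3.1984% + 3.6624% = 6.86%

6.86%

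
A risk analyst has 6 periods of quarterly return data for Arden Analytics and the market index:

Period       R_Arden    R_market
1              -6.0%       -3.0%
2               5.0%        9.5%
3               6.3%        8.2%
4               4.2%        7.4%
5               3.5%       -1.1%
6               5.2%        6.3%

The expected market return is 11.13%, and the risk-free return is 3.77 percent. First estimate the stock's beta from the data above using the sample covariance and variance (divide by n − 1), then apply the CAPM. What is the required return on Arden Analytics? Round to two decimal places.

Mean R_i = (-6.0 + 5.0 + 6.3 + 4.2 + 3.5 + 5.2) / 6 = 3.0333%
Mean R_m = (-3.0 + 9.5 + 8.2 + 7.4 − 1.1 + 6.3) / 6 = 4.5500%
Σ(R_i − R̄_i)(R_m − R̄_m) = 94.3400  ⇒  Cov = 94.3400 / 5 = 18.8680
Σ(R_m − R̄_m)² = 137.9350  ⇒  Var(R_m) = 137.9350 / 5 = 27.5870
β = Cov / Var(R_m) = 18.8680 / 27.5870 = 0.6839
MRP = 11.13% − 3.77% = 7.36%
E(R) = R_f + β × MRP = 3.77% + 0.6839 × 7.36% = 8.80%

8.80%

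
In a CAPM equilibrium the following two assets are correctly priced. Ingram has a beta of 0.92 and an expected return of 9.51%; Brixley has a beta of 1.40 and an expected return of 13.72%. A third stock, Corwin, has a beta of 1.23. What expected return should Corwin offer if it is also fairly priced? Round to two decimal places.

12.23%

MRP (SML slope) = (13.72% − 9.51%) / (1.40 − 0.92) = 4.21% / 0.48 = 8.7708%
R_f (intercept) = 9.51% − 0.92 × 8.7708% = 1.4409%
E(R_Corwin) = R_f + β × MRP = 1.4409% + 1.23 × 8.7708% = 12.23%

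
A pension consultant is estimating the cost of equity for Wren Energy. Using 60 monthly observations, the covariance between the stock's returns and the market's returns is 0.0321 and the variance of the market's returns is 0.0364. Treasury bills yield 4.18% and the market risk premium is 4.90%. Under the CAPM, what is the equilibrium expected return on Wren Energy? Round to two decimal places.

8.50%

β = Cov(R_i, R_m) / Var(R_m) = 0.0321 / 0.0364 = 0.8819
E(R) = R_f + β × MRP = 4.18% + 0.8819 × 4.90% = 8.50%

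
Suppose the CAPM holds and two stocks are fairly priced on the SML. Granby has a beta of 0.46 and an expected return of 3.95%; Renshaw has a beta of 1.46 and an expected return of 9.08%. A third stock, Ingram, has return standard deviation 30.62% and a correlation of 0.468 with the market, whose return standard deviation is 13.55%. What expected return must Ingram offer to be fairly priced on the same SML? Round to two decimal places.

MRP = (9.08% − 3.95%) / (1.46 − 0.46) = 5.1300%
R_f = 3.95% − 0.46 × 5.1300% = 1.5902%
β_Ingram = ρ·σ_i/σ_m = 0.468 × 30.62 / 13.55 = 1.0576
E(R_Ingram) = R_f + β × MRP = 1.5902% + 1.0576 × 5.1300% = 7.02%

7.02%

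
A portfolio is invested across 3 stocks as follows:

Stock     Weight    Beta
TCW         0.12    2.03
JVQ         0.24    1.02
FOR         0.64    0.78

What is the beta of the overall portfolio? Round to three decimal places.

0.988

β_P = Σ w_i β_i = 0.12×2.03 + 0.24×1.02 + 0.64×0.78 = 0.9876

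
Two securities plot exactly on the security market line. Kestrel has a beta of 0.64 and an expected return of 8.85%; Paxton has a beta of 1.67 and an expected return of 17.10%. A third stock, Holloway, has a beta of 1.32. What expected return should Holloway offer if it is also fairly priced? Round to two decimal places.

14.30%

MRP (SML slope) = (17.10% − 8.85%) / (1.67 − 0.64) = 8.25% / 1.03 = 8.0097%
R_f (intercept) = 8.85% − 0.64 × 8.0097% = 3.7238%
E(R_Holloway) = R_f + β × MRP = 3.7238% + 1.32 × 8.0097% = 14.30%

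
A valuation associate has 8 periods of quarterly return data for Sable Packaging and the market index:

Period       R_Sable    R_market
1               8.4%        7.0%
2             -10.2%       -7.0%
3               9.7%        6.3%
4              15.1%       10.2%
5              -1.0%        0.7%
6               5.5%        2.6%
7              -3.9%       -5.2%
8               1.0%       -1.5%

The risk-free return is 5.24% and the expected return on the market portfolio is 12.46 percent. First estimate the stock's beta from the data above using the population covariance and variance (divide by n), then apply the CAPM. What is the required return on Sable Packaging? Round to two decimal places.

Mean R_i = (8.4 − 10.2 + 9.7 + 15.1 − 1.0 + 5.5 − 3.9 + 1.0) / 8 = 3.0750%
Mean R_m = (7.0 − 7.0 + 6.3 + 10.2 + 0.7 + 2.6 − 5.2 − 1.5) / 8 = 1.6375%
Σ(R_i − R̄_i)(R_m − R̄_m) = 337.4275  ⇒  Cov = 337.4275 / 8 = 42.1784
Σ(R_m − R̄_m)² = 256.8188  ⇒  Var(R_m) = 256.8188 / 8 = 32.1024
β = Cov / Var(R_m) = 42.1784 / 32.1024 = 1.3139
MRP = 12.46% − 5.24% = 7.22%
E(R) = R_f + β × MRP = 5.24% + 1.3139 × 7.22% = 14.73%

14.73%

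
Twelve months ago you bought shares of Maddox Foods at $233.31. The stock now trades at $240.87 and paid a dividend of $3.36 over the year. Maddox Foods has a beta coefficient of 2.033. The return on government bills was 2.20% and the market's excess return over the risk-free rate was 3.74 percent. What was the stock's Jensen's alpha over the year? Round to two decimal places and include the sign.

-5.12%

Realised HPR = (P1 + D1 − P0) / P0 = (240.87 + 3.36 − 233.31) / 233.31 = 10.92 / 233.31 = 4.6805%
CAPM required = R_f + β·MRP = 2.20% + 2.033 × 3.74% = 9.80342%
α = realised − required = 4.6805% − 9.80342% = -5.12%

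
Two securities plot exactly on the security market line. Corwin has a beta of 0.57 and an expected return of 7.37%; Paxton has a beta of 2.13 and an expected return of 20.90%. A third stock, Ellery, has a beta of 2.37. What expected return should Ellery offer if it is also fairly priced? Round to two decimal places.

22.98%

MRP (SML slope) = (20.90% − 7.37%) / (2.13 − 0.57) = 13.53% / 1.56 = 8.6731%
R_f (intercept) = 7.37% − 0.57 × 8.6731% = 2.4263%
E(R_Ellery) = R_f + β × MRP = 2.4263% + 2.37 × 8.6731% = 22.98%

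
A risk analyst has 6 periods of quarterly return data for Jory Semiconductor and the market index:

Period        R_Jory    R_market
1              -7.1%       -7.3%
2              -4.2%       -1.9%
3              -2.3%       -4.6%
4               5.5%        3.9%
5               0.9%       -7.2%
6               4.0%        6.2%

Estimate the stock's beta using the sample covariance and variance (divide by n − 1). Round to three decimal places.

0.637

Mean R_i = (-7.1 − 4.2 − 2.3 + 5.5 + 0.9 + 4.0) / 6 = -0.5333%
Mean R_m = (-7.3 − 1.9 − 4.6 + 3.9 − 7.2 + 6.2) / 6 = -1.8167%
Σ(R_i − R̄_i)(R_m − R̄_m) = 104.3467  ⇒  Cov = 104.3467 / 5 = 20.8693
Σ(R_m − R̄_m)² = 163.7483  ⇒  Var(R_m) = 163.7483 / 5 = 32.7497
β = Cov / Var(R_m) = 20.8693 / 32.7497 = 0.6372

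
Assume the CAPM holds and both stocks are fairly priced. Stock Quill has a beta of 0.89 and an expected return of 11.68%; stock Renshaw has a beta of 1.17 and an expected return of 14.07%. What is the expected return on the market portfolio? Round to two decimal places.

Both satisfy E(R) = R_f + β·MRP, so the slope of the SML is
MRP = (14.07% − 11.68%) / (1.17 − 0.89) = 2.39% / 0.28 = 8.5357%
R_f = E(R_Quill) − β_Quill·MRP = 11.68% − 0.89 × 8.5357% = 4.0832%
E(R_m) = R_f + MRP = 4.0832% + 8.5357% = 12.62%

12.62%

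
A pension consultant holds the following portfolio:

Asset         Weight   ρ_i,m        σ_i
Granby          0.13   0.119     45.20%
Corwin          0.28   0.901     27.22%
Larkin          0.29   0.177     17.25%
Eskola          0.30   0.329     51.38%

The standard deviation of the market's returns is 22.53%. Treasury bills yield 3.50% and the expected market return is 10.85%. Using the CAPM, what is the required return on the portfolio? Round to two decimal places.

β_Granby = 0.119 × 45.20% / 22.53% = 0.2387
β_Corwin = 0.901 × 27.22% / 22.53% = 1.0886
β_Larkin = 0.177 × 17.25% / 22.53% = 0.1355
β_Eskola = 0.329 × 51.38% / 22.53% = 0.7503
β_P = Σ w_i β_i = 0.13×0.2387 + 0.28×1.0886 + 0.29×0.1355 + 0.30×0.7503 = 0.6002
MRP = 10.85% − 3.50% = 7.35%
E(R_P) = R_f + β_P × MRP = 3.50% + 0.6002 × 7.35% = 7.91%

7.91%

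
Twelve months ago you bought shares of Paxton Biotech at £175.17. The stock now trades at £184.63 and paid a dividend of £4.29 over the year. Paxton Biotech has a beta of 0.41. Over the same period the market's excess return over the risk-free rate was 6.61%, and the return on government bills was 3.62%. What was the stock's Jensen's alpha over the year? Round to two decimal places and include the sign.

Realised HPR = (P1 + D1 − P0) / P0 = (184.63 + 4.29 − 175.17) / 175.17 = 13.75 / 175.17 = 7.8495%
CAPM required = R_f + β·MRP = 3.62% + 0.41 × 6.61% = 6.3301%
α = realised − required = 7.8495% − 6.3301% = +1.52%

+1.52%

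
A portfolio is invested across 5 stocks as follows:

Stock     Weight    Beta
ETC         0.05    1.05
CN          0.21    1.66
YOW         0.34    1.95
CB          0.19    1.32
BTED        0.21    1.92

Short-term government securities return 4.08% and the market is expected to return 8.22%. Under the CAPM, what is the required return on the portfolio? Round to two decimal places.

β_P = Σ w_i β_i = 0.05×1.05 + 0.21×1.66 + 0.34×1.95 + 0.19×1.32 + 0.21×1.92 = 1.7181
MRP = 8.22% − 4.08% = 4.14%
E(R_P) = R_f + β_P × MRP = 4.08% + 1.7181 × 4.14% = 11.19%

11.19%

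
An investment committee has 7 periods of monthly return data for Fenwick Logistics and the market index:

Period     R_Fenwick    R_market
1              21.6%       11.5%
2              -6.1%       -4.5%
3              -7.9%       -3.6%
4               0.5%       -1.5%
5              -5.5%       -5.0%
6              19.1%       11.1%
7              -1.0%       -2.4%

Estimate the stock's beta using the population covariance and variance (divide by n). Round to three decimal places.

Mean R_i = (21.6 − 6.1 − 7.9 + 0.5 − 5.5 + 19.1 − 1.0) / 7 = 2.9571%
Mean R_m = (11.5 − 4.5 − 3.6 − 1.5 − 5.0 + 11.1 − 2.4) / 7 = 0.8000%
Σ(R_i − R̄_i)(R_m − R̄_m) = 528.8900  ⇒  Cov = 528.8900 / 7 = 75.5557
Σ(R_m − R̄_m)² = 317.2000  ⇒  Var(R_m) = 317.2000 / 7 = 45.3143
β = Cov / Var(R_m) = 75.5557 / 45.3143 = 1.6674

1.667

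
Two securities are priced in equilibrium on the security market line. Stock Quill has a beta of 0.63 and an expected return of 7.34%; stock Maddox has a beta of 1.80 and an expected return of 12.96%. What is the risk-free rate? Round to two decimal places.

Both satisfy E(R) = R_f + β·MRP, so the slope of the SML is
MRP = (12.96% − 7.34%) / (1.80 − 0.63) = 5.62% / 1.17 = 4.8034%
R_f = E(R_Quill) − β_Quill·MRP = 7.34% − 0.63 × 4.8034% = 4.3139%

4.31%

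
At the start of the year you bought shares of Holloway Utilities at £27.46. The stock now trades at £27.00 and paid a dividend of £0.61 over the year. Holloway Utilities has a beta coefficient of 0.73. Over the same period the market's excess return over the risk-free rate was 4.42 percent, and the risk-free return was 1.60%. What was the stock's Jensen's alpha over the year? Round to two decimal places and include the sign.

-4.28%

Realised HPR = (P1 + D1 − P0) / P0 = (27.00 + 0.61 − 27.46) / 27.46 = 0.15 / 27.46 = 0.5462%
CAPM required = R_f + β·MRP = 1.60% + 0.73 × 4.42% = 4.8266%
α = realised − required = 0.5462% − 4.8266% = -4.28%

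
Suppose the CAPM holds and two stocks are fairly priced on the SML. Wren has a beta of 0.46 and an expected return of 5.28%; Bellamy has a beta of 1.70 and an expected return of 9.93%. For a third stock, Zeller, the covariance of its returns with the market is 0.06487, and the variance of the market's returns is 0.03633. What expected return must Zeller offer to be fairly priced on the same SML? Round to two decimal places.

MRP = (9.93% − 5.28%) / (1.70 − 0.46) = 3.7500%
R_f = 5.28% − 0.46 × 3.7500% = 3.5550%
β_Zeller = Cov / Var(R_m) = 0.06487 / 0.03633 = 1.7856
E(R_Zeller) = R_f + β × MRP = 3.5550% + 1.7856 × 3.7500% = 10.25%

10.25%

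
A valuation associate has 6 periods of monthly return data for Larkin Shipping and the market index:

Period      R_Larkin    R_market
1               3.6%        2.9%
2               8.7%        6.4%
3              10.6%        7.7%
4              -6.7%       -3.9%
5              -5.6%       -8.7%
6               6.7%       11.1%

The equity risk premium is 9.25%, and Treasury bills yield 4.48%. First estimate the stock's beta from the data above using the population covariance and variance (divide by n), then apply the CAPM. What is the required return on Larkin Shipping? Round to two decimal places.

12.73%

Mean R_i = (3.6 + 8.7 + 10.6 − 6.7 − 5.6 + 6.7) / 6 = 2.8833%
Mean R_m = (2.9 + 6.4 + 7.7 − 3.9 − 8.7 + 11.1) / 6 = 2.5833%
Σ(R_i − R̄_i)(R_m − R̄_m) = 252.2683  ⇒  Cov = 252.2683 / 6 = 42.0447
Σ(R_m − R̄_m)² = 282.7283  ⇒  Var(R_m) = 282.7283 / 6 = 47.1214
β = Cov / Var(R_m) = 42.0447 / 47.1214 = 0.8923
E(R) = R_f + β × MRP = 4.48% + 0.8923 × 9.25% = 12.73%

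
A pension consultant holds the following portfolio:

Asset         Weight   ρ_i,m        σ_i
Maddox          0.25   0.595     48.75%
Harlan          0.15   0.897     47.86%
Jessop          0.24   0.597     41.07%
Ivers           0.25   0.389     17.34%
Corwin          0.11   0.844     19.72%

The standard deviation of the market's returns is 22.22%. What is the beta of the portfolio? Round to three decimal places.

1.039

β_Maddox = 0.595 × 48.75% / 22.22% = 1.3054
β_Harlan = 0.897 × 47.86% / 22.22% = 1.9321
β_Jessop = 0.597 × 41.07% / 22.22% = 1.1035
β_Ivers = 0.389 × 17.34% / 22.22% = 0.3036
β_Corwin = 0.844 × 19.72% / 22.22% = 0.7490
β_P = Σ w_i β_i = 0.25×1.3054 + 0.15×1.9321 + 0.24×1.1035 + 0.25×0.3036 + 0.11×0.7490 = 1.0393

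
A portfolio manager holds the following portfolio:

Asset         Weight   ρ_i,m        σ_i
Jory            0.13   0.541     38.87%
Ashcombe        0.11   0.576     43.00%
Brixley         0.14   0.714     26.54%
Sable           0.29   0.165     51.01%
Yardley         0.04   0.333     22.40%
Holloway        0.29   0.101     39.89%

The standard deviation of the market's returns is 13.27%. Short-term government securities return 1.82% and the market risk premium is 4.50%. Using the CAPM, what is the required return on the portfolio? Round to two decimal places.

5.90%

β_Jory = 0.541 × 38.87% / 13.27% = 1.5847
β_Ashcombe = 0.576 × 43.00% / 13.27% = 1.8665
β_Brixley = 0.714 × 26.54% / 13.27% = 1.4280
β_Sable = 0.165 × 51.01% / 13.27% = 0.6343
β_Yardley = 0.333 × 22.40% / 13.27% = 0.5621
β_Holloway = 0.101 × 39.89% / 13.27% = 0.3036
β_P = Σ w_i β_i = 0.13×1.5847 + 0.11×1.8665 + 0.14×1.4280 + 0.29×0.6343 + 0.04×0.5621 + 0.29×0.3036 = 0.9057
E(R_P) = R_f + β_P × MRP = 1.82% + 0.9057 × 4.50% = 5.90%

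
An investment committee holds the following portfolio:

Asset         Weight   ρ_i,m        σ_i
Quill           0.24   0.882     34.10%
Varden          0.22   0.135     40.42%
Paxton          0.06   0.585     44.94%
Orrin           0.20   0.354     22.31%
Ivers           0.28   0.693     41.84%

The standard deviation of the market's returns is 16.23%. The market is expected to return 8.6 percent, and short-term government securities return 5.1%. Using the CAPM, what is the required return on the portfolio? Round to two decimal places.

β_Quill = 0.882 × 34.10% / 16.23% = 1.8531
β_Varden = 0.135 × 40.42% / 16.23% = 0.3362
β_Paxton = 0.585 × 44.94% / 16.23% = 1.6198
β_Orrin = 0.354 × 22.31% / 16.23% = 0.4866
β_Ivers = 0.693 × 41.84% / 16.23% = 1.7865
β_P = Σ w_i β_i = 0.24×1.8531 + 0.22×0.3362 + 0.06×1.6198 + 0.20×0.4866 + 0.28×1.7865 = 1.2134
MRP = 8.6% − 5.1% = 3.50%
E(R_P) = R_f + β_P × MRP = 5.1% + 1.2134 × 3.5% = 9.35%

9.35%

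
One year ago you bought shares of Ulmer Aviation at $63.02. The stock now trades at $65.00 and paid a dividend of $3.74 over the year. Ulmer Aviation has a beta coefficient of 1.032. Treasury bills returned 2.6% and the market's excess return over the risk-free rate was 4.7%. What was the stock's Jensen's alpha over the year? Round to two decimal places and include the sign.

+1.63%

Realised HPR = (P1 + D1 − P0) / P0 = (65.00 + 3.74 − 63.02) / 63.02 = 5.72 / 63.02 = 9.0765%
CAPM required = R_f + β·MRP = 2.6% + 1.032 × 4.7% = 7.4504%
α = realised − required = 9.0765% − 7.4504% = +1.63%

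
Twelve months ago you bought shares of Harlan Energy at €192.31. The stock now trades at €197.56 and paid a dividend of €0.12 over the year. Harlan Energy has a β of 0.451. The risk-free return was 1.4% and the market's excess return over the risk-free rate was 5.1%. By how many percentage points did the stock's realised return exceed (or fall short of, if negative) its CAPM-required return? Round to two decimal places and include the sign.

Realised HPR = (P1 + D1 − P0) / P0 = (197.56 + 0.12 − 192.31) / 192.31 = 5.37 / 192.31 = 2.7924%
CAPM required = R_f + β·MRP = 1.4% + 0.451 × 5.1% = 3.7001%
α = realised − required = 2.7924% − 3.7001% = -0.91%

-0.91%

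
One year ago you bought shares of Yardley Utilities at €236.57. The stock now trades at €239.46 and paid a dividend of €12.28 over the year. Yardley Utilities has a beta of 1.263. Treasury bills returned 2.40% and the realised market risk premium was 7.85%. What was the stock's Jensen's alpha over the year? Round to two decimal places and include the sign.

Realised HPR = (P1 + D1 − P0) / P0 = (239.46 + 12.28 − 236.57) / 236.57 = 15.17 / 236.57 = 6.4125%
CAPM required = R_f + β·MRP = 2.40% + 1.263 × 7.85% = 12.31455%
α = realised − required = 6.4125% − 12.31455% = -5.90%

-5.90%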